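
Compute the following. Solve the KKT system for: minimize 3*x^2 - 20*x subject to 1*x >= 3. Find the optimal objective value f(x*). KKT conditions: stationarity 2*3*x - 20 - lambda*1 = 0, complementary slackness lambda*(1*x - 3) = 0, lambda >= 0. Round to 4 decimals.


Step 1: Try lambda = 0 (constraint inactive).
Stationarity: 2*3*x - 20 = 0
x* = 20/(2*3) = 10/3 = 3.3333 (rounded; the exact value 10/3 is used below)
Check constraint: 1*3.3333 = 3.3333 >= 3 -- satisfied.
Step 2: Compute optimal value.
f(x*) = 3*(10/3)^2 - 20*(10/3) = -33.3333


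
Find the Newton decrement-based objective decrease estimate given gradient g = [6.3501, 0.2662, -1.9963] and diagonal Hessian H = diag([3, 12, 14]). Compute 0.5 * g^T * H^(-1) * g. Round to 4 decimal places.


Step 1: H is diagonal, so H^(-1) * g = [2.1167, 0.0222, -0.1426].
Step 2: g^T H^(-1) g = sum_i g_i^2 / H_ii
  = (6.3501)^2/3 + (0.2662)^2/12 + (-1.9963)^2/14
  = 13.4413 + 0.0059 + 0.2847 = 13.7318
Step 3: Objective decrease = 0.5 * g^T H^(-1) g = 6.8659


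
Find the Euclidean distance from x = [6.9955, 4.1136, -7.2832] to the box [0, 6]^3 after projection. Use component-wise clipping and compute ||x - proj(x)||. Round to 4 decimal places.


Project each component onto [0, 6].
clip(6.9955) = 6.0, clip(4.1136) = 4.1136, clip(-7.2832) = 0.0
Projection = [6.0, 4.1136, 0.0]
Squared diffs: [0.991, 0.0, 53.045]
Distance = sqrt(54.036) = 7.3509


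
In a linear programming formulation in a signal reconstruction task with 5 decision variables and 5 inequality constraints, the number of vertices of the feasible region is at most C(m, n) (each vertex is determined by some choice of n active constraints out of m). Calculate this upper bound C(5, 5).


Each vertex corresponds to some choice of n active constraints out of m, so the number of vertices is at most C(m, n) = m! / (n!(m-n)!).
m = 5, n = 5
Numerator: 5 * 4 * 3 * 2 * 1
Denominator: 5! = 120
C(5, 5) = 1


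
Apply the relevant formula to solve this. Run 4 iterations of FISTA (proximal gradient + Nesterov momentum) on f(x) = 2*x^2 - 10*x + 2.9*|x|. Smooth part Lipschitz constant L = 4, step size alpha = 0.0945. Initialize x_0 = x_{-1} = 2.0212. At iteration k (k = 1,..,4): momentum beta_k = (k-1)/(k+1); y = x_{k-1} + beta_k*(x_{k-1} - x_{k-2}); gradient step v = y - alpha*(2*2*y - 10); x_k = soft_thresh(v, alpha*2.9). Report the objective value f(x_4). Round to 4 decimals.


FISTA on f(x) = 2*x^2 - 10*x + 2.9*|x|
L = 4, alpha = 0.0945
Iteration 1: beta = 0.0, y = 2.0212 + 0.0*(2.0212 - 2.0212) = 2.0212
  grad(y) = -1.9152, v = y - alpha*grad = 2.2022
  prox(v) = soft_thresh(2.2022, 0.2741) = 1.9281
Iteration 2: beta = 0.3333, y = 1.9281 + 0.3333*(1.9281 - 2.0212) = 1.8971
  grad(y) = -2.4115, v = y - alpha*grad = 2.125
  prox(v) = soft_thresh(2.125, 0.2741) = 1.851
Iteration 3: beta = 0.5, y = 1.851 + 0.5*(1.851 - 1.9281) = 1.8124
  grad(y) = -2.7505, v = y - alpha*grad = 2.0723
  prox(v) = soft_thresh(2.0723, 0.2741) = 1.7982
Iteration 4: beta = 0.6, y = 1.7982 + 0.6*(1.7982 - 1.851) = 1.7666
  grad(y) = -2.9335, v = y - alpha*grad = 2.0438
  prox(v) = soft_thresh(2.0438, 0.2741) = 1.7698
f(x_4) = 2*1.7698^2 - 10*1.7698 + 2.9*|1.7698| = -6.3012


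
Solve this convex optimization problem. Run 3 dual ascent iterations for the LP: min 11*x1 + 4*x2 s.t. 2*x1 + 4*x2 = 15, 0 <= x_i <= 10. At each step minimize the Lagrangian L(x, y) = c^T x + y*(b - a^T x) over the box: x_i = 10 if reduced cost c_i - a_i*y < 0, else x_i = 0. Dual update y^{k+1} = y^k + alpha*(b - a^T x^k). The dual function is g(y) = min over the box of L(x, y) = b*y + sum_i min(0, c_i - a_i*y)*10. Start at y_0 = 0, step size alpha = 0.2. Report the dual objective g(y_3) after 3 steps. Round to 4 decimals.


Dual ascent for LP: min 11*x1 + 4*x2, 2*x1 + 4*x2 = 15, 0 <= x_i <= 10
Step 1: y^k = 0.0, reduced costs: (11.0, 4.0)
  x^k = (0.0, 0.0), subgradient = b - a^T x = 15.0
  y^{k+1} = 0.0 + 0.2*15.0 = 3.0
Step 2: y^k = 3.0, reduced costs: (5.0, -8.0)
  x^k = (0.0, 10.0), subgradient = b - a^T x = -25.0
  y^{k+1} = 3.0 + 0.2*-25.0 = -2.0
Step 3: y^k = -2.0, reduced costs: (15.0, 12.0)
  x^k = (0.0, 0.0), subgradient = b - a^T x = 15.0
  y^{k+1} = -2.0 + 0.2*15.0 = 1.0
Dual objective at y_3 = 1.0: reduced costs (9.0, 0.0), box minimizer x = (0.0, 0.0)
g(y_3) = b*y + (c1 - a1*y)*x1 + (c2 - a2*y)*x2 = 15*1.0 + 9.0*0.0 + 0.0*0.0 = 15.0 + 0.0 + 0.0 = 15.0


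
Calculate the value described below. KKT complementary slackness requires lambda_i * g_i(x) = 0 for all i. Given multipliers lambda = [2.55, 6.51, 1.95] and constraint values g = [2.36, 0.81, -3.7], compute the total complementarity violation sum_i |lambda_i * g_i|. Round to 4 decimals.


KKT complementary slackness check:
lambda_1 * g_1 = 2.55 * 2.36 = 6.018
lambda_2 * g_2 = 6.51 * 0.81 = 5.2731
lambda_3 * g_3 = 1.95 * -3.7 = -7.215
Total violation = 6.018 + 5.2731 + 7.215 = 18.5061


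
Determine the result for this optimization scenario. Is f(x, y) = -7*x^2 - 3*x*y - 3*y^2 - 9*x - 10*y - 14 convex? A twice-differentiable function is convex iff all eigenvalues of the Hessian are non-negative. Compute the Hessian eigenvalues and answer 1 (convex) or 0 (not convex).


The Hessian of f(x,y) = -7*x^2 - 3*x*y - 3*y^2 - 9*x - 10*y - 14 is:
H = [[-14, -3], [-3, -6]]
Trace = -14 - 6 = -20
Determinant = -14*-6 - (-3)^2 = 75
Discriminant = (-20)^2 - 4*75 = 100.0
Eigenvalues: lambda_1 = -15.0, lambda_2 = -5.0
The function is not convex.

0


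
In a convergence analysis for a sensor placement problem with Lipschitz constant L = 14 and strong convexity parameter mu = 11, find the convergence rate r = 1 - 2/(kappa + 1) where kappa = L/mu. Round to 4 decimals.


Step 1: Compute the condition number.
kappa = L/mu = 14/11 = 1.2727
Step 2: Compute the convergence rate.
r = 1 - 2/(kappa + 1) = 1 - 2*mu/(L + mu) = (L - mu)/(L + mu) = 3/25 = 0.12


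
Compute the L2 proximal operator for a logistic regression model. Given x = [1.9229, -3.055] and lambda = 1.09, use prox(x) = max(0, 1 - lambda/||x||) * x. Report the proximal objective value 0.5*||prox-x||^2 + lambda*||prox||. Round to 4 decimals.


Step 1: Compute ||x||.
||x|| = 3.6098
Step 2: Compute scaling factor.
scale = max(0, 1 - 1.09/3.6098) = 0.698
Step 3: prox(x) = [1.3423, -2.1325]
||prox(x)|| = 2.5198
Step 4: Proximal objective.
0.5*||prox-x||^2 = 0.5941
lambda*||prox|| = 2.7466
Total = 3.3406


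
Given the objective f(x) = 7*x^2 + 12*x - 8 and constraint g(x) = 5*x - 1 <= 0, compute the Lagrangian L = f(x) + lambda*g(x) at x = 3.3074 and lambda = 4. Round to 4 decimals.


Step 1: Evaluate f(x).
f(3.3074) = 7*3.3074^2 + 12*3.3074 - 8 = 108.2611
Step 2: Evaluate g(x).
g(3.3074) = 5*3.3074 - 1 = 15.537
Step 3: Compute Lagrangian.
L = 108.2611 + 4*15.537 = 170.4091


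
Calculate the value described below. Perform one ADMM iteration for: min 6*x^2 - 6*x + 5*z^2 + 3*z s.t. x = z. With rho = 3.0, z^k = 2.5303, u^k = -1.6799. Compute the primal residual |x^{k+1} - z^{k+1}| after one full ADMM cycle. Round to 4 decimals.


ADMM iteration with rho = 3.0, z^k = 2.5303, u^k = -1.6799
Step 1: x-update.
Minimize 6*x^2 - 6*x + (3.0/2)*(x - 2.5303 - 1.6799)^2
FOC: (2*6 + 3.0)*x = 6 + 3.0*(2.5303 + 1.6799)
x^{k+1} = 1.242
Step 2: z-update.
Minimize 5*z^2 + 3*z + (3.0/2)*(1.242 - z - 1.6799)^2
FOC: (2*5 + 3.0)*z = -3 + 3.0*(1.242 - 1.6799)
z^{k+1} = -0.3318
Step 3: u-update.
u^{k+1} = -1.6799 + 1.242 + 0.3318 = -0.106
Step 4: Primal residual = |1.242 + 0.3318| = 1.5739


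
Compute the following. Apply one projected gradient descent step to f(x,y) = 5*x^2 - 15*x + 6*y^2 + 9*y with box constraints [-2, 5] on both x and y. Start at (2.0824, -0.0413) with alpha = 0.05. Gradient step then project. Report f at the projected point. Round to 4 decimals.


Step 1: Compute gradient at (2.0824, -0.0413).
grad_x = 2*5*2.0824 - 15 = 5.824
grad_y = 2*6*-0.0413 + 9 = 8.5044
Step 2: Gradient step.
x_raw = 2.0824 - 0.05*5.824 = 1.7912
y_raw = -0.0413 - 0.05*8.5044 = -0.4665
Step 3: Project onto [-2, 5].
x_proj = clip(1.7912) = 1.7912
y_proj = clip(-0.4665) = -0.4665
Step 4: Evaluate f.
f(1.7912, -0.4665) = -13.7188


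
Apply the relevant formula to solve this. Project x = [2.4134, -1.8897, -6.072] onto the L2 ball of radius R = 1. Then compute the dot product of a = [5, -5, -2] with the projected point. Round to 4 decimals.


Step 1: Compute ||x|| (intermediates to 6 decimals).
||x|| = sqrt(2.4134^2 + (-1.8897)^2 + (-6.072)^2) = 6.801812
Step 2: Project.
Since ||x|| > R, scale = R/||x|| = 1/6.801812 = 0.14702, proj(x) = scale * x
proj(x) = [0.354818, -0.277824, -0.892705]
Step 3: Dot product.
a^T * proj(x) = 5*0.354818 - 5*(-0.277824) - 2*(-0.892705) = 4.9486


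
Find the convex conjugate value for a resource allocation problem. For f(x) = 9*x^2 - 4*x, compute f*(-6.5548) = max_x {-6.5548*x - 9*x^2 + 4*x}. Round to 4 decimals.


f*(y) = sup_x {y*x - a*x^2 - b*x} = sup_x {(y-b)*x - a*x^2}
FOC: (y - b) - 2a*x = 0 => x* = (y - b)/(2a)
x* = (-6.5548 + 4)/(2*9) = -0.1419
f*(-6.5548) = (y-b)^2/(4a) = (-6.5548 + 4)^2/(4*9)
= 6.527/36 = 0.1813


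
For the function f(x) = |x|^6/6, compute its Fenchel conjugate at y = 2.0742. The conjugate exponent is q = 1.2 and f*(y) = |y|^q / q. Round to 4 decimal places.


The conjugate exponent q satisfies 1/p + 1/q = 1.
p = 6, so q = 6/(6 - 1) = 1.2
|y|^q = 2.0742^1.2 = 2.4001
f*(2.0742) = 2.4001 / 1.2 = 2.0


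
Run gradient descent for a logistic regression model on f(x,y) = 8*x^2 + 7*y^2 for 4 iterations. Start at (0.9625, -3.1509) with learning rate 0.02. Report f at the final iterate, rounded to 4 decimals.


Gradient descent on f(x,y) = 8*x^2 + 7*y^2.
Starting point: (0.9625, -3.1509), alpha = 0.02
Step 1: grad_x = 2*8*0.9625 = 15.4, grad_y = 2*7*-3.1509 = -44.1126
  x_1 = 0.9625 - 0.02*15.4 = 0.6545
  y_1 = -3.1509 - 0.02*-44.1126 = -2.2686
Step 2: grad_x = 2*8*0.6545 = 10.472, grad_y = 2*7*-2.2686 = -31.7611
  x_2 = 0.6545 - 0.02*10.472 = 0.4451
  y_2 = -2.2686 - 0.02*-31.7611 = -1.6334
Step 3: grad_x = 2*8*0.4451 = 7.121, grad_y = 2*7*-1.6334 = -22.868
  x_3 = 0.4451 - 0.02*7.121 = 0.3026
  y_3 = -1.6334 - 0.02*-22.868 = -1.1761
Step 4: grad_x = 2*8*0.3026 = 4.8423, grad_y = 2*7*-1.1761 = -16.4649
  x_4 = 0.3026 - 0.02*4.8423 = 0.2058
  y_4 = -1.1761 - 0.02*-16.4649 = -0.8468
f(0.2058, -0.8468) = 8*0.2058^2 + 7*(-0.8468)^2 = 5.3579


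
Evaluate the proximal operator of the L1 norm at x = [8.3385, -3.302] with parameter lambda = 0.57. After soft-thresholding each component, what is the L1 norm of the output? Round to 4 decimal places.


Soft-thresholding with lambda = 0.57:
prox(8.3385) = sign(8.3385)*max(|8.3385| - 0.57, 0) = 7.7685
prox(-3.302) = sign(-3.302)*max(|-3.302| - 0.57, 0) = -2.732
prox(x) = [7.7685, -2.732]
||prox(x)||_1 = 7.7685 + 2.732 = 10.5005


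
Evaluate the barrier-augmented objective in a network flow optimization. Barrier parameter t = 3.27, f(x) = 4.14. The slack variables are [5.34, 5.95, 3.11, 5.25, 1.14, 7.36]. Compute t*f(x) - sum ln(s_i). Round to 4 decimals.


Step 1: Compute log-barrier.
ln values: [1.6752, 1.7834, 1.1346, 1.6582, 0.131, 1.9961]
phi = -(1.6752 + 1.7834 + 1.1346 + 1.6582 + 0.131 + 1.9961) = -8.3786
Step 2: Compute augmented objective.
t*f(x) = 3.27*4.14 = 13.5378
Total = 13.5378 - 8.3786 = 5.1592


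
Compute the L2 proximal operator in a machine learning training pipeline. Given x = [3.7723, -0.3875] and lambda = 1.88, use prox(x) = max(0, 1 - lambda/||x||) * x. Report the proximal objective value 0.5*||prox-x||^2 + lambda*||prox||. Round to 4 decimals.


Step 1: Compute ||x||.
||x|| = 3.7922
Step 2: Compute scaling factor.
scale = max(0, 1 - 1.88/3.7922) = 0.5042
Step 3: prox(x) = [1.9021, -0.1954]
||prox(x)|| = 1.9122
Step 4: Proximal objective.
0.5*||prox-x||^2 = 1.7672
lambda*||prox|| = 3.5949
Total = 5.362


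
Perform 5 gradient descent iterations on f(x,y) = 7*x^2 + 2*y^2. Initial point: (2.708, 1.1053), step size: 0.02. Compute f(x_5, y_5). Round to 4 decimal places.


Gradient descent on f(x,y) = 7*x^2 + 2*y^2.
Starting point: (2.708, 1.1053), alpha = 0.02
Step 1: grad_x = 2*7*2.708 = 37.912, grad_y = 2*2*1.1053 = 4.4212
  x_1 = 2.708 - 0.02*37.912 = 1.9498
  y_1 = 1.1053 - 0.02*4.4212 = 1.0169
Step 2: grad_x = 2*7*1.9498 = 27.2966, grad_y = 2*2*1.0169 = 4.0675
  x_2 = 1.9498 - 0.02*27.2966 = 1.4038
  y_2 = 1.0169 - 0.02*4.0675 = 0.9355
Step 3: grad_x = 2*7*1.4038 = 19.6536, grad_y = 2*2*0.9355 = 3.7421
  x_3 = 1.4038 - 0.02*19.6536 = 1.0108
  y_3 = 0.9355 - 0.02*3.7421 = 0.8607
Step 4: grad_x = 2*7*1.0108 = 14.1506, grad_y = 2*2*0.8607 = 3.4427
  x_4 = 1.0108 - 0.02*14.1506 = 0.7277
  y_4 = 0.8607 - 0.02*3.4427 = 0.7918
Step 5: grad_x = 2*7*0.7277 = 10.1884, grad_y = 2*2*0.7918 = 3.1673
  x_5 = 0.7277 - 0.02*10.1884 = 0.524
  y_5 = 0.7918 - 0.02*3.1673 = 0.7285
f(0.524, 0.7285) = 7*0.524^2 + 2*0.7285^2 = 2.9832


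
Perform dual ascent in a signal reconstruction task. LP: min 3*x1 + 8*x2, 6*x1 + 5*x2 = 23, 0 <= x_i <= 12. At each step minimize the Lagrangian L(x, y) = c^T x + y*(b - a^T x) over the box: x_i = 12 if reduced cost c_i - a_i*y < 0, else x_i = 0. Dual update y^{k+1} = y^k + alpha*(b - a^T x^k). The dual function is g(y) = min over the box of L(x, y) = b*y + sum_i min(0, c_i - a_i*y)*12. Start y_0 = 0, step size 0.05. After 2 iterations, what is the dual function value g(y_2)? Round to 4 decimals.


Dual ascent for LP: min 3*x1 + 8*x2, 6*x1 + 5*x2 = 23, 0 <= x_i <= 12
Step 1: y^k = 0.0, reduced costs: (3.0, 8.0)
  x^k = (0.0, 0.0), subgradient = b - a^T x = 23.0
  y^{k+1} = 0.0 + 0.05*23.0 = 1.15
Step 2: y^k = 1.15, reduced costs: (-3.9, 2.25)
  x^k = (12.0, 0.0), subgradient = b - a^T x = -49.0
  y^{k+1} = 1.15 + 0.05*-49.0 = -1.3
Dual objective at y_2 = -1.3: reduced costs (10.8, 14.5), box minimizer x = (0.0, 0.0)
g(y_2) = b*y + (c1 - a1*y)*x1 + (c2 - a2*y)*x2 = 23*(-1.3) + 10.8*0.0 + 14.5*0.0 = -29.9 + 0.0 + 0.0 = -29.9


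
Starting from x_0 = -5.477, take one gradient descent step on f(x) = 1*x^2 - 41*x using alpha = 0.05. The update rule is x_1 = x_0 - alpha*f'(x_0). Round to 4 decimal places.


We compute the gradient at x_0 and apply the update.
f'(x) = 2*x - 41
f'(-5.477) = 2*-5.477 - 41 = -51.954
x_1 = -5.477 - 0.05*-51.954 = -2.8793


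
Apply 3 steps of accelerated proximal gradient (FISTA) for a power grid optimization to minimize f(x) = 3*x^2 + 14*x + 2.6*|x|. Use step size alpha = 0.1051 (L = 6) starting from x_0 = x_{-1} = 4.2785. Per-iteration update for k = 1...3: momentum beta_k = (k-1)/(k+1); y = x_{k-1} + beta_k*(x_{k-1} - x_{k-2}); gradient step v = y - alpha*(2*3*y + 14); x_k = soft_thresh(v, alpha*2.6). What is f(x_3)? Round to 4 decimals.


FISTA on f(x) = 3*x^2 + 14*x + 2.6*|x|
L = 6, alpha = 0.1051
Iteration 1: beta = 0.0, y = 4.2785 + 0.0*(4.2785 - 4.2785) = 4.2785
  grad(y) = 39.671, v = y - alpha*grad = 0.1091
  prox(v) = soft_thresh(0.1091, 0.2733) = 0.0
Iteration 2: beta = 0.3333, y = 0.0 + 0.3333*(0.0 - 4.2785) = -1.4262
  grad(y) = 5.443, v = y - alpha*grad = -1.9982
  prox(v) = soft_thresh(-1.9982, 0.2733) = -1.725
Iteration 3: beta = 0.5, y = -1.725 + 0.5*(-1.725 - 0.0) = -2.5874
  grad(y) = -1.5247, v = y - alpha*grad = -2.4272
  prox(v) = soft_thresh(-2.4272, 0.2733) = -2.1539
f(x_3) = 3*(-2.1539)^2 + 14*(-2.1539) + 2.6*|-2.1539| = -10.6365


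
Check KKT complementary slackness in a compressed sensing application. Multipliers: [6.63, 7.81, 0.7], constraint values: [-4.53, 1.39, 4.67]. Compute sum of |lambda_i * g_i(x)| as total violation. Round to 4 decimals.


KKT complementary slackness check:
lambda_1 * g_1 = 6.63 * -4.53 = -30.0339
lambda_2 * g_2 = 7.81 * 1.39 = 10.8559
lambda_3 * g_3 = 0.7 * 4.67 = 3.269
Total violation = 30.0339 + 10.8559 + 3.269 = 44.1588


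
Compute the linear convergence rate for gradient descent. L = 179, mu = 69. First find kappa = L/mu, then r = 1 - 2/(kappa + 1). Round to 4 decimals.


Step 1: Compute the condition number.
kappa = L/mu = 179/69 = 2.5942
Step 2: Compute the convergence rate.
r = 1 - 2/(kappa + 1) = 1 - 2*mu/(L + mu) = (L - mu)/(L + mu) = 110/248 = 0.4435


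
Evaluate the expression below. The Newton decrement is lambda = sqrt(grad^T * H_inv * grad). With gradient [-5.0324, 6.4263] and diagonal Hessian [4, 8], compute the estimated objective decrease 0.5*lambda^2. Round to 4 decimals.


Step 1: H is diagonal, so H^(-1) * g = [-1.2581, 0.8033].
Step 2: g^T H^(-1) g = sum_i g_i^2 / H_ii
  = (-5.0324)^2/4 + (6.4263)^2/8
  = 6.3313 + 5.1622 = 11.4934
Step 3: Objective decrease = 0.5 * g^T H^(-1) g = 5.7467


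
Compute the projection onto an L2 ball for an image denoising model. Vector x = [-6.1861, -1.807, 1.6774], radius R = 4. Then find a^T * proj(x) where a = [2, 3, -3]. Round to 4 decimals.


Step 1: Compute ||x|| (intermediates to 6 decimals).
||x|| = sqrt((-6.1861)^2 + (-1.807)^2 + 1.6774^2) = 6.659336
Step 2: Project.
Since ||x|| > R, scale = R/||x|| = 4/6.659336 = 0.60066, proj(x) = scale * x
proj(x) = [-3.715743, -1.085393, 1.007547]
Step 3: Dot product.
a^T * proj(x) = 2*(-3.715743) + 3*(-1.085393) - 3*1.007547 = -13.7103


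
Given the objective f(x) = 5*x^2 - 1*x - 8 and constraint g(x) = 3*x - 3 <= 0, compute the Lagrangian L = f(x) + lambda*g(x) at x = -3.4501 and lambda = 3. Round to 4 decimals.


Step 1: Evaluate f(x).
f(-3.4501) = 5*(-3.4501)^2 - 1*(-3.4501) - 8 = 54.9661
Step 2: Evaluate g(x).
g(-3.4501) = 3*-3.4501 - 3 = -13.3503
Step 3: Compute Lagrangian.
L = 54.9661 + 3*-13.3503 = 14.9152


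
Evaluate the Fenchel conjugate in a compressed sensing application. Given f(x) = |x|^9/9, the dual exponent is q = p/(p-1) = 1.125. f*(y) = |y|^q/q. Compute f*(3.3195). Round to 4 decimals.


The conjugate exponent q satisfies 1/p + 1/q = 1.
p = 9, so q = 9/(9 - 1) = 1.125
|y|^q = 3.3195^1.125 = 3.8566
f*(3.3195) = 3.8566 / 1.125 = 3.4281


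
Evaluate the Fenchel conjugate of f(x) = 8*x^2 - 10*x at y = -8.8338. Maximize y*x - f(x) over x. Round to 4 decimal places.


f*(y) = sup_x {y*x - a*x^2 - b*x} = sup_x {(y-b)*x - a*x^2}
FOC: (y - b) - 2a*x = 0 => x* = (y - b)/(2a)
x* = (-8.8338 + 10)/(2*8) = 0.0729
f*(-8.8338) = (y-b)^2/(4a) = (-8.8338 + 10)^2/(4*8)
= 1.36/32 = 0.0425


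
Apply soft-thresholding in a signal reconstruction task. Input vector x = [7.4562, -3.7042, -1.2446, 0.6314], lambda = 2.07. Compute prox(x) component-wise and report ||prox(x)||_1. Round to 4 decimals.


Soft-thresholding with lambda = 2.07:
prox(7.4562) = sign(7.4562)*max(|7.4562| - 2.07, 0) = 5.3862
prox(-3.7042) = sign(-3.7042)*max(|-3.7042| - 2.07, 0) = -1.6342
prox(-1.2446) = sign(-1.2446)*max(|-1.2446| - 2.07, 0) = 0.0
prox(0.6314) = sign(0.6314)*max(|0.6314| - 2.07, 0) = 0.0
prox(x) = [5.3862, -1.6342, 0.0, 0.0]
||prox(x)||_1 = 5.3862 + 1.6342 + 0.0 + 0.0 = 7.0204


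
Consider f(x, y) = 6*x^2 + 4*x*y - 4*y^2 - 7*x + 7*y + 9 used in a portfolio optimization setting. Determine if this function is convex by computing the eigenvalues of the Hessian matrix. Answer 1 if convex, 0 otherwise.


The Hessian of f(x,y) = 6*x^2 + 4*x*y - 4*y^2 - 7*x + 7*y + 9 is:
H = [[12, 4], [4, -8]]
Trace = 12 - 8 = 4
Determinant = 12*-8 - (4)^2 = -112
Discriminant = (4)^2 - 4*-112 = 464.0
Eigenvalues: lambda_1 = -8.7703, lambda_2 = 12.7703
The function is not convex.

0


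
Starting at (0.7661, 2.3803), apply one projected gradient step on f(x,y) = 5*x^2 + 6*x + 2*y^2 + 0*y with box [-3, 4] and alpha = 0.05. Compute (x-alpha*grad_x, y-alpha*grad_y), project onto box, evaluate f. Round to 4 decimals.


Step 1: Compute gradient at (0.7661, 2.3803).
grad_x = 2*5*0.7661 + 6 = 13.661
grad_y = 2*2*2.3803 + 0 = 9.5212
Step 2: Gradient step.
x_raw = 0.7661 - 0.05*13.661 = 0.0831
y_raw = 2.3803 - 0.05*9.5212 = 1.9042
Step 3: Project onto [-3, 4].
x_proj = clip(0.0831) = 0.0831
y_proj = clip(1.9042) = 1.9042
Step 4: Evaluate f.
f(0.0831, 1.9042) = 7.785


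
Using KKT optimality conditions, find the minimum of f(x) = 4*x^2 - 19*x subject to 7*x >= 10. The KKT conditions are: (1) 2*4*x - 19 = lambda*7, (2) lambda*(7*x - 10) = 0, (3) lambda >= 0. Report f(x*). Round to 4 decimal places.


Step 1: Try lambda = 0 (constraint inactive).
Stationarity: 2*4*x - 19 = 0
x* = 19/(2*4) = 2.375
Check constraint: 7*2.375 = 16.625 >= 10 -- satisfied.
Step 2: Compute optimal value.
f(x*) = 4*2.375^2 - 19*2.375 = -22.5625


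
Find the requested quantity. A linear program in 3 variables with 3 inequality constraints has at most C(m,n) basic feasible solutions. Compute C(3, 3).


Each vertex corresponds to some choice of n active constraints out of m, so the number of vertices is at most C(m, n) = m! / (n!(m-n)!).
m = 3, n = 3
Numerator: 3 * 2 * 1
Denominator: 3! = 6
C(3, 3) = 1


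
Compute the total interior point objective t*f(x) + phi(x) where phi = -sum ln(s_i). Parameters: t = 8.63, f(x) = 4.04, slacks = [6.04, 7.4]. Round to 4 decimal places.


Step 1: Compute log-barrier.
ln values: [1.7984, 2.0015]
phi = -(1.7984 + 2.0015) = -3.7999
Step 2: Compute augmented objective.
t*f(x) = 8.63*4.04 = 34.8652
Total = 34.8652 - 3.7999 = 31.0653


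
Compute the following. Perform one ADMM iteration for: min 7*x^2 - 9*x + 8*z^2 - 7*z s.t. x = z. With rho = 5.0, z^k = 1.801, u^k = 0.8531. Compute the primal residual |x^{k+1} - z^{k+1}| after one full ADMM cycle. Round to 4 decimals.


ADMM iteration with rho = 5.0, z^k = 1.801, u^k = 0.8531
Step 1: x-update.
Minimize 7*x^2 - 9*x + (5.0/2)*(x - 1.801 + 0.8531)^2
FOC: (2*7 + 5.0)*x = 9 + 5.0*(1.801 - 0.8531)
x^{k+1} = 0.7231
Step 2: z-update.
Minimize 8*z^2 - 7*z + (5.0/2)*(0.7231 - z + 0.8531)^2
FOC: (2*8 + 5.0)*z = 7 + 5.0*(0.7231 + 0.8531)
z^{k+1} = 0.7086
Step 3: u-update.
u^{k+1} = 0.8531 + 0.7231 - 0.7086 = 0.8676
Step 4: Primal residual = |0.7231 - 0.7086| = 0.0145


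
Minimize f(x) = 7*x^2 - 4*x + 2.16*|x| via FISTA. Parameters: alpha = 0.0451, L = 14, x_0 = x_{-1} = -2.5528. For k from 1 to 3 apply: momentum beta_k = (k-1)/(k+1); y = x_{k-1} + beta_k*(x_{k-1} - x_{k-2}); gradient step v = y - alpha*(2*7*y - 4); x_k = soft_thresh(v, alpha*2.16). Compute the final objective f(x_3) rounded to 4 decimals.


FISTA on f(x) = 7*x^2 - 4*x + 2.16*|x|
L = 14, alpha = 0.0451
Iteration 1: beta = 0.0, y = -2.5528 + 0.0*(-2.5528 + 2.5528) = -2.5528
  grad(y) = -39.7392, v = y - alpha*grad = -0.7606
  prox(v) = soft_thresh(-0.7606, 0.0974) = -0.6631
Iteration 2: beta = 0.3333, y = -0.6631 + 0.3333*(-0.6631 + 2.5528) = -0.0333
  grad(y) = -4.4657, v = y - alpha*grad = 0.1681
  prox(v) = soft_thresh(0.1681, 0.0974) = 0.0707
Iteration 3: beta = 0.5, y = 0.0707 + 0.5*(0.0707 + 0.6631) = 0.4377
  grad(y) = 2.1272, v = y - alpha*grad = 0.3417
  prox(v) = soft_thresh(0.3417, 0.0974) = 0.2443
f(x_3) = 7*0.2443^2 - 4*0.2443 + 2.16*|0.2443| = -0.0317


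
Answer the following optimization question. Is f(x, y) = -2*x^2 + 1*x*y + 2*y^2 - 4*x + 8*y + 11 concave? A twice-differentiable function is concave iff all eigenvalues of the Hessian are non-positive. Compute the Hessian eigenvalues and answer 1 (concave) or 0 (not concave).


The Hessian of f(x,y) = -2*x^2 + 1*x*y + 2*y^2 - 4*x + 8*y + 11 is:
H = [[-4, 1], [1, 4]]
Trace = -4 + 4 = 0
Determinant = -4*4 - (1)^2 = -17
Discriminant = (0)^2 - 4*-17 = 68.0
Eigenvalues: lambda_1 = -4.1231, lambda_2 = 4.1231
The function is not concave.

0


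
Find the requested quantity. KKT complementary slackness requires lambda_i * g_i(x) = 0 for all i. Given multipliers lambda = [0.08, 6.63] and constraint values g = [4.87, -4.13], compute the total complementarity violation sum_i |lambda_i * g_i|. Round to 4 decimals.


KKT complementary slackness check:
lambda_1 * g_1 = 0.08 * 4.87 = 0.3896
lambda_2 * g_2 = 6.63 * -4.13 = -27.3819
Total violation = 0.3896 + 27.3819 = 27.7715


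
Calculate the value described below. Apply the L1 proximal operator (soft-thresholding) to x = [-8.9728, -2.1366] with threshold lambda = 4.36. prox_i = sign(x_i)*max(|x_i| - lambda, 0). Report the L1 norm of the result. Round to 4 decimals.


Soft-thresholding with lambda = 4.36:
prox(-8.9728) = sign(-8.9728)*max(|-8.9728| - 4.36, 0) = -4.6128
prox(-2.1366) = sign(-2.1366)*max(|-2.1366| - 4.36, 0) = 0.0
prox(x) = [-4.6128, 0.0]
||prox(x)||_1 = 4.6128 + 0.0 = 4.6128


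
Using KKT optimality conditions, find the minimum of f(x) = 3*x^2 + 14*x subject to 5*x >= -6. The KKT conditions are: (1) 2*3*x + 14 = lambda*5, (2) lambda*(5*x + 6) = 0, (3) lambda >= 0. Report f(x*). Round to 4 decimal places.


Step 1: Try lambda = 0 (constraint inactive).
x_unc = -14/(2*3) = -2.3333
Check: 5*-2.3333 = -11.6665 < -6 -- violated!
Step 2: Constraint must be active: 5*x = -6
x* = -6/5 = -1.2
lambda = (2*3*(-1.2) + 14)/5 = 1.36
Step 3: Compute optimal value.
f(x*) = 3*(-1.2)^2 + 14*(-1.2) = -12.48


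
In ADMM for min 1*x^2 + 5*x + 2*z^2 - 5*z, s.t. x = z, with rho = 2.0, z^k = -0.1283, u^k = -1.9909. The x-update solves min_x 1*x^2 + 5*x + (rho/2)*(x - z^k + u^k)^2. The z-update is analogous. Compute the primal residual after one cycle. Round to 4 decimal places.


ADMM iteration with rho = 2.0, z^k = -0.1283, u^k = -1.9909
Step 1: x-update.
Minimize 1*x^2 + 5*x + (2.0/2)*(x + 0.1283 - 1.9909)^2
FOC: (2*1 + 2.0)*x = -5 + 2.0*(-0.1283 + 1.9909)
x^{k+1} = -0.3187
Step 2: z-update.
Minimize 2*z^2 - 5*z + (2.0/2)*(-0.3187 - z - 1.9909)^2
FOC: (2*2 + 2.0)*z = 5 + 2.0*(-0.3187 - 1.9909)
z^{k+1} = 0.0635
Step 3: u-update.
u^{k+1} = -1.9909 - 0.3187 - 0.0635 = -2.3731
Step 4: Primal residual = |-0.3187 - 0.0635| = 0.3822


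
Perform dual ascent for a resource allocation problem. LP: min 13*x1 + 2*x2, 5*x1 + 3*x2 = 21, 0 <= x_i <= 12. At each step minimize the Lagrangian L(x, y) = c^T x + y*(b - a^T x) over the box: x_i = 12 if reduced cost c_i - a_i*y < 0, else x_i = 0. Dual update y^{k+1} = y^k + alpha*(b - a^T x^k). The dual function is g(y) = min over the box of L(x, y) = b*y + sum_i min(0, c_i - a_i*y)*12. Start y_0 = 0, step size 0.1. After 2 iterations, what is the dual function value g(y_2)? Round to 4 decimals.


Dual ascent for LP: min 13*x1 + 2*x2, 5*x1 + 3*x2 = 21, 0 <= x_i <= 12
Step 1: y^k = 0.0, reduced costs: (13.0, 2.0)
  x^k = (0.0, 0.0), subgradient = b - a^T x = 21.0
  y^{k+1} = 0.0 + 0.1*21.0 = 2.1
Step 2: y^k = 2.1, reduced costs: (2.5, -4.3)
  x^k = (0.0, 12.0), subgradient = b - a^T x = -15.0
  y^{k+1} = 2.1 + 0.1*-15.0 = 0.6
Dual objective at y_2 = 0.6: reduced costs (10.0, 0.2), box minimizer x = (0.0, 0.0)
g(y_2) = b*y + (c1 - a1*y)*x1 + (c2 - a2*y)*x2 = 21*0.6 + 10.0*0.0 + 0.2*0.0 = 12.6 + 0.0 + 0.0 = 12.6


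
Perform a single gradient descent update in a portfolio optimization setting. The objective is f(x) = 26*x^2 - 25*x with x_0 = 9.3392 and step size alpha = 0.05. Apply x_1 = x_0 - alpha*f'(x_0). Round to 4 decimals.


We compute the gradient at x_0 and apply the update.
f'(x) = 52*x - 25
f'(9.3392) = 52*9.3392 - 25 = 460.6384
x_1 = 9.3392 - 0.05*460.6384 = -13.6927


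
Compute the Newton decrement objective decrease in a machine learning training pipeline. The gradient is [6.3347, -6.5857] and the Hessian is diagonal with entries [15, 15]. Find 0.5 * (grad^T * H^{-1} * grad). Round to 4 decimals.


Step 1: H is diagonal, so H^(-1) * g = [0.4223, -0.439].
Step 2: g^T H^(-1) g = sum_i g_i^2 / H_ii
  = (6.3347)^2/15 + (-6.5857)^2/15
  = 2.6752 + 2.8914 = 5.5667
Step 3: Objective decrease = 0.5 * g^T H^(-1) g = 2.7833


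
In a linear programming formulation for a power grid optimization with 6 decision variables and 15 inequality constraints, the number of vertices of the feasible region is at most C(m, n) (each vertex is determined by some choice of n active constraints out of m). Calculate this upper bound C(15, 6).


Each vertex corresponds to some choice of n active constraints out of m, so the number of vertices is at most C(m, n) = m! / (n!(m-n)!).
m = 15, n = 6
Numerator: 15 * 14 * 13 * 12 * 11 * 10
Denominator: 6! = 720
C(15, 6) = 5005


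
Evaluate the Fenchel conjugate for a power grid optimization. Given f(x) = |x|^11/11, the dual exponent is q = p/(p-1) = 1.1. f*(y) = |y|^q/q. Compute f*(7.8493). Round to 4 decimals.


The conjugate exponent q satisfies 1/p + 1/q = 1.
p = 11, so q = 11/(11 - 1) = 1.1
|y|^q = 7.8493^1.1 = 9.6453
f*(7.8493) = 9.6453 / 1.1 = 8.7684


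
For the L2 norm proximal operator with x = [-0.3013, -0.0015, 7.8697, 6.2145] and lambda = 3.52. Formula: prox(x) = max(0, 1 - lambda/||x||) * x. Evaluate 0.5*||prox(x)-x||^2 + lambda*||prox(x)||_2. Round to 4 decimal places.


Step 1: Compute ||x||.
||x|| = 10.0321
Step 2: Compute scaling factor.
scale = max(0, 1 - 3.52/10.0321) = 0.6491
Step 3: prox(x) = [-0.1956, -0.001, 5.1084, 4.034]
||prox(x)|| = 6.5121
Step 4: Proximal objective.
0.5*||prox-x||^2 = 6.1952
lambda*||prox|| = 22.9226
Total = 29.1178


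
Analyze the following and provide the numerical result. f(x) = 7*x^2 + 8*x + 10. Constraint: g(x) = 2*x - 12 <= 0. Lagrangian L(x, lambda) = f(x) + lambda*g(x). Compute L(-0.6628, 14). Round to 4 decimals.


Step 1: Evaluate f(x).
f(-0.6628) = 7*(-0.6628)^2 + 8*(-0.6628) + 10 = 7.7727
Step 2: Evaluate g(x).
g(-0.6628) = 2*-0.6628 - 12 = -13.3256
Step 3: Compute Lagrangian.
L = 7.7727 + 14*-13.3256 = -178.7857


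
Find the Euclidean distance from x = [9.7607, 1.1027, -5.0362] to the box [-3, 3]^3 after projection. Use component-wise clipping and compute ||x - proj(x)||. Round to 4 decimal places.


Project each component onto [-3, 3].
clip(9.7607) = 3.0, clip(1.1027) = 1.1027, clip(-5.0362) = -3.0
Projection = [3.0, 1.1027, -3.0]
Squared diffs: [45.7071, 0.0, 4.1461]
Distance = sqrt(49.8532) = 7.0607


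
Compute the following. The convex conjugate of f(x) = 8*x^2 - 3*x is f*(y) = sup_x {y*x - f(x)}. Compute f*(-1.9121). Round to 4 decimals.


f*(y) = sup_x {y*x - a*x^2 - b*x} = sup_x {(y-b)*x - a*x^2}
FOC: (y - b) - 2a*x = 0 => x* = (y - b)/(2a)
x* = (-1.9121 + 3)/(2*8) = 0.068
f*(-1.9121) = (y-b)^2/(4a) = (-1.9121 + 3)^2/(4*8)
= 1.1835/32 = 0.037


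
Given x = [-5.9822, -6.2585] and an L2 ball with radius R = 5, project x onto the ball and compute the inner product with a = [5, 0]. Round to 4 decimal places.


Step 1: Compute ||x|| (intermediates to 6 decimals).
||x|| = sqrt((-5.9822)^2 + (-6.2585)^2) = 8.657687
Step 2: Project.
Since ||x|| > R, scale = R/||x|| = 5/8.657687 = 0.577521, proj(x) = scale * x
proj(x) = [-3.454846, -3.614415]
Step 3: Dot product.
a^T * proj(x) = 5*(-3.454846) + 0*(-3.614415) = -17.2742


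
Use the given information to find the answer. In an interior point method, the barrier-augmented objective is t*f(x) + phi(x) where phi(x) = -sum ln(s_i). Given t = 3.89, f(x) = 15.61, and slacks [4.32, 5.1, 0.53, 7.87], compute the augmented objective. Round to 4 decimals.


Step 1: Compute log-barrier.
ln values: [1.4633, 1.6292, -0.6349, 2.0631]
phi = -(1.4633 + 1.6292 - 0.6349 + 2.0631) = -4.5207
Step 2: Compute augmented objective.
t*f(x) = 3.89*15.61 = 60.7229
Total = 60.7229 - 4.5207 = 56.2022


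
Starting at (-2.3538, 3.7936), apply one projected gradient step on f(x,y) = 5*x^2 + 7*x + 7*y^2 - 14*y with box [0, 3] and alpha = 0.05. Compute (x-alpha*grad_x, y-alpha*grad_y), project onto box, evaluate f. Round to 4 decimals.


Step 1: Compute gradient at (-2.3538, 3.7936).
grad_x = 2*5*-2.3538 + 7 = -16.538
grad_y = 2*7*3.7936 - 14 = 39.1104
Step 2: Gradient step.
x_raw = -2.3538 - 0.05*-16.538 = -1.5269
y_raw = 3.7936 - 0.05*39.1104 = 1.8381
Step 3: Project onto [0, 3].
x_proj = clip(-1.5269) = 0.0
y_proj = clip(1.8381) = 1.8381
Step 4: Evaluate f.
f(0.0, 1.8381) = -2.0834


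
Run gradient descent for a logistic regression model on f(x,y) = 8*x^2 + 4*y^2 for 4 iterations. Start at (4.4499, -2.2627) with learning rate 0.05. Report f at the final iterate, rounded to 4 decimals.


Gradient descent on f(x,y) = 8*x^2 + 4*y^2.
Starting point: (4.4499, -2.2627), alpha = 0.05
Step 1: grad_x = 2*8*4.4499 = 71.1984, grad_y = 2*4*-2.2627 = -18.1016
  x_1 = 4.4499 - 0.05*71.1984 = 0.89
  y_1 = -2.2627 - 0.05*-18.1016 = -1.3576
Step 2: grad_x = 2*8*0.89 = 14.2397, grad_y = 2*4*-1.3576 = -10.861
  x_2 = 0.89 - 0.05*14.2397 = 0.178
  y_2 = -1.3576 - 0.05*-10.861 = -0.8146
Step 3: grad_x = 2*8*0.178 = 2.8479, grad_y = 2*4*-0.8146 = -6.5166
  x_3 = 0.178 - 0.05*2.8479 = 0.0356
  y_3 = -0.8146 - 0.05*-6.5166 = -0.4887
Step 4: grad_x = 2*8*0.0356 = 0.5696, grad_y = 2*4*-0.4887 = -3.9099
  x_4 = 0.0356 - 0.05*0.5696 = 0.0071
  y_4 = -0.4887 - 0.05*-3.9099 = -0.2932
f(0.0071, -0.2932) = 8*0.0071^2 + 4*(-0.2932)^2 = 0.3444


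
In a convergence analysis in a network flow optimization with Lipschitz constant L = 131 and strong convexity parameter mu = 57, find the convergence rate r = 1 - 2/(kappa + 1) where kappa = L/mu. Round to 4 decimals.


Step 1: Compute the condition number.
kappa = L/mu = 131/57 = 2.2982
Step 2: Compute the convergence rate.
r = 1 - 2/(kappa + 1) = 1 - 2*mu/(L + mu) = (L - mu)/(L + mu) = 74/188 = 0.3936


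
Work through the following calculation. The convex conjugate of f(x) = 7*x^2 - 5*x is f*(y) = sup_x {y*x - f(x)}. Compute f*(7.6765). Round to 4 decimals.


f*(y) = sup_x {y*x - a*x^2 - b*x} = sup_x {(y-b)*x - a*x^2}
FOC: (y - b) - 2a*x = 0 => x* = (y - b)/(2a)
x* = (7.6765 + 5)/(2*7) = 0.9055
f*(7.6765) = (y-b)^2/(4a) = (7.6765 + 5)^2/(4*7)
= 160.6937/28 = 5.7391


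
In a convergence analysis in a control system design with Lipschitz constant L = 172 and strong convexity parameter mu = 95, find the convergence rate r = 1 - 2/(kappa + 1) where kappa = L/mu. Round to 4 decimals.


Step 1: Compute the condition number.
kappa = L/mu = 172/95 = 1.8105
Step 2: Compute the convergence rate.
r = 1 - 2/(kappa + 1) = 1 - 2*mu/(L + mu) = (L - mu)/(L + mu) = 77/267 = 0.2884


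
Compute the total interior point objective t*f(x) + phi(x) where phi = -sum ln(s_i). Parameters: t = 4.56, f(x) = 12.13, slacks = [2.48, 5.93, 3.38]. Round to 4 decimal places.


Step 1: Compute log-barrier.
ln values: [0.9083, 1.78, 1.2179]
phi = -(0.9083 + 1.78 + 1.2179) = -3.9062
Step 2: Compute augmented objective.
t*f(x) = 4.56*12.13 = 55.3128
Total = 55.3128 - 3.9062 = 51.4066


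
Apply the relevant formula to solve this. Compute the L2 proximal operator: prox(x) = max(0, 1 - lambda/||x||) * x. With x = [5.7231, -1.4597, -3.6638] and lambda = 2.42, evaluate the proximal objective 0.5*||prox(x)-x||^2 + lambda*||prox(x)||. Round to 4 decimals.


Step 1: Compute ||x||.
||x|| = 6.9504
Step 2: Compute scaling factor.
scale = max(0, 1 - 2.42/6.9504) = 0.6518
Step 3: prox(x) = [3.7304, -0.9515, -2.3881]
||prox(x)|| = 4.5304
Step 4: Proximal objective.
0.5*||prox-x||^2 = 2.9282
lambda*||prox|| = 10.9636
Total = 13.8918


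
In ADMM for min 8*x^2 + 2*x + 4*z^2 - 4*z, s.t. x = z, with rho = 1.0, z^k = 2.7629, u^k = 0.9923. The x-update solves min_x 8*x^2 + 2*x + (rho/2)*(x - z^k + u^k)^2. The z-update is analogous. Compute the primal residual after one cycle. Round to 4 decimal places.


ADMM iteration with rho = 1.0, z^k = 2.7629, u^k = 0.9923
Step 1: x-update.
Minimize 8*x^2 + 2*x + (1.0/2)*(x - 2.7629 + 0.9923)^2
FOC: (2*8 + 1.0)*x = -2 + 1.0*(2.7629 - 0.9923)
x^{k+1} = -0.0135
Step 2: z-update.
Minimize 4*z^2 - 4*z + (1.0/2)*(-0.0135 - z + 0.9923)^2
FOC: (2*4 + 1.0)*z = 4 + 1.0*(-0.0135 + 0.9923)
z^{k+1} = 0.5532
Step 3: u-update.
u^{k+1} = 0.9923 - 0.0135 - 0.5532 = 0.4256
Step 4: Primal residual = |-0.0135 - 0.5532| = 0.5667


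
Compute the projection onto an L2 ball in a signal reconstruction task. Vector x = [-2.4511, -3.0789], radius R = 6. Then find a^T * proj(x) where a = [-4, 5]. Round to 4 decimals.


Step 1: Compute ||x|| (intermediates to 6 decimals).
||x|| = sqrt((-2.4511)^2 + (-3.0789)^2) = 3.935418
Step 2: Project.
Since ||x|| <= R, proj = x (no scaling needed).
proj(x) = [-2.4511, -3.0789]
Step 3: Dot product.
a^T * proj(x) = -4*(-2.4511) + 5*(-3.0789) = -5.5901


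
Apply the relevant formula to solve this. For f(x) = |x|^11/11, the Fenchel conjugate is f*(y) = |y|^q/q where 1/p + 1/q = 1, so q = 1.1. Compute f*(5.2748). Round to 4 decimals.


The conjugate exponent q satisfies 1/p + 1/q = 1.
p = 11, so q = 11/(11 - 1) = 1.1
|y|^q = 5.2748^1.1 = 6.2291
f*(5.2748) = 6.2291 / 1.1 = 5.6628


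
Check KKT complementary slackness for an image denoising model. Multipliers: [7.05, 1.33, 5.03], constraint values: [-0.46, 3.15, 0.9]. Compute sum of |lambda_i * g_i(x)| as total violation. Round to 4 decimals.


KKT complementary slackness check:
lambda_1 * g_1 = 7.05 * -0.46 = -3.243
lambda_2 * g_2 = 1.33 * 3.15 = 4.1895
lambda_3 * g_3 = 5.03 * 0.9 = 4.527
Total violation = 3.243 + 4.1895 + 4.527 = 11.9595


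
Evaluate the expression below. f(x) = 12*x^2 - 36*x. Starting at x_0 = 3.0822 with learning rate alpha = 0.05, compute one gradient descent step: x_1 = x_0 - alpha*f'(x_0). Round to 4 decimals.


We compute the gradient at x_0 and apply the update.
f'(x) = 24*x - 36
f'(3.0822) = 24*3.0822 - 36 = 37.9728
x_1 = 3.0822 - 0.05*37.9728 = 1.1836


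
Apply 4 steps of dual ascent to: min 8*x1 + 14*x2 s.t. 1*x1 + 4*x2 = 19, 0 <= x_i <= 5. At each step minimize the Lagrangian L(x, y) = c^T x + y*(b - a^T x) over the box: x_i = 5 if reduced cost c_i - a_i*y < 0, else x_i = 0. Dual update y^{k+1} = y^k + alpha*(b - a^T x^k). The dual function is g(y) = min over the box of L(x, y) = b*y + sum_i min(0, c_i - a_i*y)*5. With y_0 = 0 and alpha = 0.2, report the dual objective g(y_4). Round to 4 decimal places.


Dual ascent for LP: min 8*x1 + 14*x2, 1*x1 + 4*x2 = 19, 0 <= x_i <= 5
Step 1: y^k = 0.0, reduced costs: (8.0, 14.0)
  x^k = (0.0, 0.0), subgradient = b - a^T x = 19.0
  y^{k+1} = 0.0 + 0.2*19.0 = 3.8
Step 2: y^k = 3.8, reduced costs: (4.2, -1.2)
  x^k = (0.0, 5.0), subgradient = b - a^T x = -1.0
  y^{k+1} = 3.8 + 0.2*-1.0 = 3.6
Step 3: y^k = 3.6, reduced costs: (4.4, -0.4)
  x^k = (0.0, 5.0), subgradient = b - a^T x = -1.0
  y^{k+1} = 3.6 + 0.2*-1.0 = 3.4
Step 4: y^k = 3.4, reduced costs: (4.6, 0.4)
  x^k = (0.0, 0.0), subgradient = b - a^T x = 19.0
  y^{k+1} = 3.4 + 0.2*19.0 = 7.2
Dual objective at y_4 = 7.2: reduced costs (0.8, -14.8), box minimizer x = (0.0, 5.0)
g(y_4) = b*y + (c1 - a1*y)*x1 + (c2 - a2*y)*x2 = 19*7.2 + 0.8*0.0 + (-14.8)*5.0 = 136.8 + 0.0 - 74.0 = 62.8


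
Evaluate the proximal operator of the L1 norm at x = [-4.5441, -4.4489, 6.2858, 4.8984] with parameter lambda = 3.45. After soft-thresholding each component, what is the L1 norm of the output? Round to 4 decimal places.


Soft-thresholding with lambda = 3.45:
prox(-4.5441) = sign(-4.5441)*max(|-4.5441| - 3.45, 0) = -1.0941
prox(-4.4489) = sign(-4.4489)*max(|-4.4489| - 3.45, 0) = -0.9989
prox(6.2858) = sign(6.2858)*max(|6.2858| - 3.45, 0) = 2.8358
prox(4.8984) = sign(4.8984)*max(|4.8984| - 3.45, 0) = 1.4484
prox(x) = [-1.0941, -0.9989, 2.8358, 1.4484]
||prox(x)||_1 = 1.0941 + 0.9989 + 2.8358 + 1.4484 = 6.3772


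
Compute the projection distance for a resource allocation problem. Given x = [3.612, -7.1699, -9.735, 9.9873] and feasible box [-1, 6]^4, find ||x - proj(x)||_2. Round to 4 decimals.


Project each component onto [-1, 6].
clip(3.612) = 3.612, clip(-7.1699) = -1.0, clip(-9.735) = -1.0, clip(9.9873) = 6.0
Projection = [3.612, -1.0, -1.0, 6.0]
Squared diffs: [0.0, 38.0677, 76.3002, 15.8986]
Distance = sqrt(130.2665) = 11.4134


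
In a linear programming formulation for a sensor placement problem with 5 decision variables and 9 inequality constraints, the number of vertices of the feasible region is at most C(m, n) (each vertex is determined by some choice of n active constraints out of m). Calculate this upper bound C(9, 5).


Each vertex corresponds to some choice of n active constraints out of m, so the number of vertices is at most C(m, n) = m! / (n!(m-n)!).
m = 9, n = 5
Numerator: 9 * 8 * 7 * 6 * 5
Denominator: 5! = 120
C(9, 5) = 126


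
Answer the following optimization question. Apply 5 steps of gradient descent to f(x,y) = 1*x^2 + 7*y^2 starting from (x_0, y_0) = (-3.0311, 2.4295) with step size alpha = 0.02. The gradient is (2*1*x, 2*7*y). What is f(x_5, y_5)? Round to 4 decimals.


Gradient descent on f(x,y) = 1*x^2 + 7*y^2.
Starting point: (-3.0311, 2.4295), alpha = 0.02
Step 1: grad_x = 2*1*-3.0311 = -6.0622, grad_y = 2*7*2.4295 = 34.013
  x_1 = -3.0311 - 0.02*-6.0622 = -2.9099
  y_1 = 2.4295 - 0.02*34.013 = 1.7492
Step 2: grad_x = 2*1*-2.9099 = -5.8197, grad_y = 2*7*1.7492 = 24.4894
  x_2 = -2.9099 - 0.02*-5.8197 = -2.7935
  y_2 = 1.7492 - 0.02*24.4894 = 1.2595
Step 3: grad_x = 2*1*-2.7935 = -5.5869, grad_y = 2*7*1.2595 = 17.6323
  x_3 = -2.7935 - 0.02*-5.5869 = -2.6817
  y_3 = 1.2595 - 0.02*17.6323 = 0.9068
Step 4: grad_x = 2*1*-2.6817 = -5.3634, grad_y = 2*7*0.9068 = 12.6953
  x_4 = -2.6817 - 0.02*-5.3634 = -2.5745
  y_4 = 0.9068 - 0.02*12.6953 = 0.6529
Step 5: grad_x = 2*1*-2.5745 = -5.1489, grad_y = 2*7*0.6529 = 9.1406
  x_5 = -2.5745 - 0.02*-5.1489 = -2.4715
  y_5 = 0.6529 - 0.02*9.1406 = 0.4701
f(-2.4715, 0.4701) = 1*(-2.4715)^2 + 7*0.4701^2 = 7.6551
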